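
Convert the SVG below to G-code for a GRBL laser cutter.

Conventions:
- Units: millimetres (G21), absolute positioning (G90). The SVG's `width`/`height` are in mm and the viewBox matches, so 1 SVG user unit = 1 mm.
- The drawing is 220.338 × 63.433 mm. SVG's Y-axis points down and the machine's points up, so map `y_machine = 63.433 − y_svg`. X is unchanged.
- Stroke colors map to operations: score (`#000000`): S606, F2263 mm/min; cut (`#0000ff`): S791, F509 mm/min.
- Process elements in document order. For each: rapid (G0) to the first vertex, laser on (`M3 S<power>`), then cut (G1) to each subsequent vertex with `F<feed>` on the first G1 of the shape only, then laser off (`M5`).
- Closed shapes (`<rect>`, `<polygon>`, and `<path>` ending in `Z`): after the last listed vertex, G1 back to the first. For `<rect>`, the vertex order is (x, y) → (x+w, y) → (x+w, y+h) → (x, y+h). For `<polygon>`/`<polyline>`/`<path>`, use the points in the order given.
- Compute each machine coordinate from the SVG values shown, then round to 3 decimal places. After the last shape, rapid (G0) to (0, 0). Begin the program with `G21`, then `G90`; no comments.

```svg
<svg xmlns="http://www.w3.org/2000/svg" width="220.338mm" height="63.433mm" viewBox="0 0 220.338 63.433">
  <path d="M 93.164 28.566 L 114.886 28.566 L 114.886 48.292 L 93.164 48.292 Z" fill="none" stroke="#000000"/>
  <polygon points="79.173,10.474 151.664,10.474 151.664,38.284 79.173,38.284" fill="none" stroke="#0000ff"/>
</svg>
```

1 u = 1 mm; y_m = 63.433 − y.

[1] `<path>` rectangle, #000000→score S606 F2263: (93.164,34.867) → (114.886,34.867) → (114.886,15.141) → (93.164,15.141) → (93.164,34.867) (closed)

[2] `<polygon>` rectangle, #0000ff→cut S791 F509: (79.173,52.959) → (151.664,52.959) → (151.664,25.149) → (79.173,25.149) → (79.173,52.959) (closed)

G21
G90
G0 X93.164 Y34.867
M3 S606
G1 X114.886 Y34.867 F2263
G1 X114.886 Y15.141
G1 X93.164 Y15.141
G1 X93.164 Y34.867
M5
G0 X79.173 Y52.959
M3 S791
G1 X151.664 Y52.959 F509
G1 X151.664 Y25.149
G1 X79.173 Y25.149
G1 X79.173 Y52.959
M5
G0 X0.000 Y0.000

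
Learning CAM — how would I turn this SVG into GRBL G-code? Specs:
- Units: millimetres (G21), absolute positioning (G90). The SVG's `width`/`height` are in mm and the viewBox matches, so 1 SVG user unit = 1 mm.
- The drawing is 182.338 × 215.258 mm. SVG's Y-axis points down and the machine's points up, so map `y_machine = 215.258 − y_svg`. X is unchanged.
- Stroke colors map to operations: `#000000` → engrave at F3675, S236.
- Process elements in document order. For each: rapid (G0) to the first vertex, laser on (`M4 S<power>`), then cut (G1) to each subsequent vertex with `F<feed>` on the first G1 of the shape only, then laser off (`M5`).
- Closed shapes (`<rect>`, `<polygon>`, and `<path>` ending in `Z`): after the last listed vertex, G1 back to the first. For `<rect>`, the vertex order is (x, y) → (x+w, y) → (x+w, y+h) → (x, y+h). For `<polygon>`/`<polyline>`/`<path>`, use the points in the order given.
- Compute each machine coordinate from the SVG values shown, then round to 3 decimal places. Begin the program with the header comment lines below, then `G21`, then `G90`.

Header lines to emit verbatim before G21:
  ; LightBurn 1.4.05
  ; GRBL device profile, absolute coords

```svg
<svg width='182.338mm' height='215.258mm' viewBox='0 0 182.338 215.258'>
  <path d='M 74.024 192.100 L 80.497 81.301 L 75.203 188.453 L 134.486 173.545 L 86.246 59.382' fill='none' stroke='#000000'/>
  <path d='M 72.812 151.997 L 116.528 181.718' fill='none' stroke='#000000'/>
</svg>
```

1 u = 1 mm; y_m = 215.258 − y.

[1] `<path>` open polyline, #000000→engrave S236 F3675: (74.024,23.158) → (80.497,133.957) → (75.203,26.805) → (134.486,41.713) → (86.246,155.876)

[2] `<path>` line segment, #000000→engrave S236 F3675: (72.812,63.261) → (116.528,33.540)

; LightBurn 1.4.05
; GRBL device profile, absolute coords
G21
G90
G0 X74.024 Y23.158
M4 S236
G1 X80.497 Y133.957 F3675
G1 X75.203 Y26.805
G1 X134.486 Y41.713
G1 X86.246 Y155.876
M5
G0 X72.812 Y63.261
M4 S236
G1 X116.528 Y33.540 F3675
M5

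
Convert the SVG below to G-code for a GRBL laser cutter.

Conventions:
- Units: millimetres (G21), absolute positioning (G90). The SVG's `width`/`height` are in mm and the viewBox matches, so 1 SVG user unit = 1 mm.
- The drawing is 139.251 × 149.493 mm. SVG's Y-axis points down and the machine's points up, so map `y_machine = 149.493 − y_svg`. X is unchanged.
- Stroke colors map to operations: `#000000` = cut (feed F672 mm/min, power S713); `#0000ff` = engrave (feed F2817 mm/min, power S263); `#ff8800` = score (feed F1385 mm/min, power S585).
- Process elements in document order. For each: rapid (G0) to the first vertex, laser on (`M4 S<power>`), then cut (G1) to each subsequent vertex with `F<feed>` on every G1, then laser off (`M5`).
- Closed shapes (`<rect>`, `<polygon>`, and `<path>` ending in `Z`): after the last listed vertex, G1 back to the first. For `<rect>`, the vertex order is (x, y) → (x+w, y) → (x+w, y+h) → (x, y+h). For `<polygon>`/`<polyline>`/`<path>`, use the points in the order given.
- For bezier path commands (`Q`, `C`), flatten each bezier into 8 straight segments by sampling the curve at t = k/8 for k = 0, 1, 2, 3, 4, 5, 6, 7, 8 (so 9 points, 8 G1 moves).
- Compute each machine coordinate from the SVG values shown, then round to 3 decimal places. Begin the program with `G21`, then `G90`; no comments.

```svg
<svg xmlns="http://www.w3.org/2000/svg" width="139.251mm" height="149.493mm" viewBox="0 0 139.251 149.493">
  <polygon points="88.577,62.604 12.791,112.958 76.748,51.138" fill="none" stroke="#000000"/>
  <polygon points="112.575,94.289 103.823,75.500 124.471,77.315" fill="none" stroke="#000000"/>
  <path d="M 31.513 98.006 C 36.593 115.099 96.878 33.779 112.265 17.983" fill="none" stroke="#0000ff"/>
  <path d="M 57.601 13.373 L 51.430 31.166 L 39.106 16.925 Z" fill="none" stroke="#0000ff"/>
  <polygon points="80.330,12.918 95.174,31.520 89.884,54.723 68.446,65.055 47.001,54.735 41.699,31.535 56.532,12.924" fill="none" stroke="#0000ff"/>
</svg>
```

G21
G90
G0 X88.577 Y86.889
M4 S713
G1 X12.791 Y36.535 F672
G1 X76.748 Y98.355 F672
G1 X88.577 Y86.889 F672
M5
G0 X112.575 Y55.204
M4 S713
G1 X103.823 Y73.993 F672
G1 X124.471 Y72.178 F672
G1 X112.575 Y55.204 F672
M5
G0 X31.513 Y51.487
M4 S263
G1 X35.810 Y49.370 F2817
G1 X44.110 Y54.558 F2817
G1 X55.239 Y65.130 F2817
G1 X68.024 Y79.165 F2817
G1 X81.292 Y94.742 F2817
G1 X93.870 Y109.939 F2817
G1 X104.586 Y122.835 F2817
G1 X112.265 Y131.510 F2817
M5
G0 X57.601 Y136.120
M4 S263
G1 X51.430 Y118.327 F2817
G1 X39.106 Y132.568 F2817
G1 X57.601 Y136.120 F2817
M5
G0 X80.330 Y136.575
M4 S263
G1 X95.174 Y117.973 F2817
G1 X89.884 Y94.770 F2817
G1 X68.446 Y84.438 F2817
G1 X47.001 Y94.758 F2817
G1 X41.699 Y117.958 F2817
G1 X56.532 Y136.569 F2817
G1 X80.330 Y136.575 F2817
M5

viewBox `0 0 139.251 149.493` with mm width/height → 1 unit = 1 mm. Flip: y_m = 149.493 − y_svg.

**Shape 1** — `<polygon>` closed polygon, stroke `#000000` → cut (S713, F672). Machine vertices: (88.577,86.889) → (12.791,36.535) → (76.748,98.355) → (88.577,86.889). Closed: final G1 returns to the first vertex.

**Shape 2** — `<polygon>` regular polygon, stroke `#000000` → cut (S713, F672). Machine vertices: (112.575,55.204) → (103.823,73.993) → (124.471,72.178) → (112.575,55.204). Closed: final G1 returns to the first vertex.

**Shape 3** — `<path>` cubic bezier, stroke `#0000ff` → engrave (S263, F2817). Control points (SVG): P0=(31.513,98.006), P1=(36.593,115.099), P2=(96.878,33.779), P3=(112.265,17.983); sampled at t=k/8. Machine vertices: (31.513,51.487) → (35.810,49.370) → (44.110,54.558) → (55.239,65.130) → (68.024,79.165) → (81.292,94.742) → (93.870,109.939) → (104.586,122.835) → (112.265,131.510). Open path.

**Shape 4** — `<path>` regular polygon, stroke `#0000ff` → engrave (S263, F2817). Machine vertices: (57.601,136.120) → (51.430,118.327) → (39.106,132.568) → (57.601,136.120). Closed: final G1 returns to the first vertex.

**Shape 5** — `<polygon>` regular polygon, stroke `#0000ff` → engrave (S263, F2817). Machine vertices: (80.330,136.575) → (95.174,117.973) → (89.884,94.770) → (68.446,84.438) → (47.001,94.758) → (41.699,117.958) → (56.532,136.569) → (80.330,136.575). Closed: final G1 returns to the first vertex.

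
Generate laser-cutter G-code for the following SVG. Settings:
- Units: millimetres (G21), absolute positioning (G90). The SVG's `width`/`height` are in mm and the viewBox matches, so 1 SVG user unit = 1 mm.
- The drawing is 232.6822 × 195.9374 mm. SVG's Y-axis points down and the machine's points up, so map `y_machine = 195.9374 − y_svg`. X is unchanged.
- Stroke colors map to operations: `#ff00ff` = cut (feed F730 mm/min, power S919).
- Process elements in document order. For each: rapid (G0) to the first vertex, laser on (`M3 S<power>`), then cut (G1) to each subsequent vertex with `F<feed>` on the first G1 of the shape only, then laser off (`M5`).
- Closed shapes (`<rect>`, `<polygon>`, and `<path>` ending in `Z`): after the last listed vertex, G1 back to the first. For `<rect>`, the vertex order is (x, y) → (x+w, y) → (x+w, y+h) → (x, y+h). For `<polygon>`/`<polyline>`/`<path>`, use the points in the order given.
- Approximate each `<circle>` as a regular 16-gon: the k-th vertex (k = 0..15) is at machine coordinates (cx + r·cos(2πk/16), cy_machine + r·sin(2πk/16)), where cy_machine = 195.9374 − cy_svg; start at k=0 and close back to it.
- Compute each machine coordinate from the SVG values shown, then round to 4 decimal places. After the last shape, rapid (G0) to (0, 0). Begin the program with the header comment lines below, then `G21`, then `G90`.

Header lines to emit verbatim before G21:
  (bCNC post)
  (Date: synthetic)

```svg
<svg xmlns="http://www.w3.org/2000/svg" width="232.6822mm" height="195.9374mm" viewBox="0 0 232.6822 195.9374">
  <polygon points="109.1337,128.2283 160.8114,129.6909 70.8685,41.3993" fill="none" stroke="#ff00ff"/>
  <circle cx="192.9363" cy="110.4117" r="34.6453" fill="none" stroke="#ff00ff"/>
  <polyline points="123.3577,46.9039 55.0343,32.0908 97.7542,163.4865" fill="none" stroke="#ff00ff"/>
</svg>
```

(bCNC post)
(Date: synthetic)
G21
G90
G0 X109.1337 Y67.7091
M3 S919
G1 X160.8114 Y66.2465 F730
G1 X70.8685 Y154.5381
G1 X109.1337 Y67.7091
M5
G0 X227.5816 Y85.5257
M3 S919
G1 X224.9444 Y98.7839 F730
G1 X217.4342 Y110.0236
G1 X206.1945 Y117.5338
G1 X192.9363 Y120.1710
G1 X179.6781 Y117.5338
G1 X168.4384 Y110.0236
G1 X160.9282 Y98.7839
G1 X158.2910 Y85.5257
G1 X160.9282 Y72.2675
G1 X168.4384 Y61.0278
G1 X179.6781 Y53.5176
G1 X192.9363 Y50.8804
G1 X206.1945 Y53.5176
G1 X217.4342 Y61.0278
G1 X224.9444 Y72.2675
G1 X227.5816 Y85.5257
M5
G0 X123.3577 Y149.0335
M3 S919
G1 X55.0343 Y163.8466 F730
G1 X97.7542 Y32.4509
M5
G0 X0.0000 Y0.0000

1 u = 1 mm; y_m = 195.9374 − y.

[1] `<polygon>` closed polygon, #ff00ff→cut S919 F730: (109.1337,67.7091) → (160.8114,66.2465) → (70.8685,154.5381) → (109.1337,67.7091) (closed)

[2] `<circle>` circle, #ff00ff→cut S919 F730: (227.5816,85.5257) → (224.9444,98.7839) → (217.4342,110.0236) → (206.1945,117.5338) → (192.9363,120.1710) → (179.6781,117.5338) → (168.4384,110.0236) → (160.9282,98.7839) → (158.2910,85.5257) → (160.9282,72.2675) → (168.4384,61.0278) → (179.6781,53.5176) → (192.9363,50.8804) → (206.1945,53.5176) → (217.4342,61.0278) → (224.9444,72.2675) → (227.5816,85.5257) (closed)

[3] `<polyline>` open polyline, #ff00ff→cut S919 F730: (123.3577,149.0335) → (55.0343,163.8466) → (97.7542,32.4509)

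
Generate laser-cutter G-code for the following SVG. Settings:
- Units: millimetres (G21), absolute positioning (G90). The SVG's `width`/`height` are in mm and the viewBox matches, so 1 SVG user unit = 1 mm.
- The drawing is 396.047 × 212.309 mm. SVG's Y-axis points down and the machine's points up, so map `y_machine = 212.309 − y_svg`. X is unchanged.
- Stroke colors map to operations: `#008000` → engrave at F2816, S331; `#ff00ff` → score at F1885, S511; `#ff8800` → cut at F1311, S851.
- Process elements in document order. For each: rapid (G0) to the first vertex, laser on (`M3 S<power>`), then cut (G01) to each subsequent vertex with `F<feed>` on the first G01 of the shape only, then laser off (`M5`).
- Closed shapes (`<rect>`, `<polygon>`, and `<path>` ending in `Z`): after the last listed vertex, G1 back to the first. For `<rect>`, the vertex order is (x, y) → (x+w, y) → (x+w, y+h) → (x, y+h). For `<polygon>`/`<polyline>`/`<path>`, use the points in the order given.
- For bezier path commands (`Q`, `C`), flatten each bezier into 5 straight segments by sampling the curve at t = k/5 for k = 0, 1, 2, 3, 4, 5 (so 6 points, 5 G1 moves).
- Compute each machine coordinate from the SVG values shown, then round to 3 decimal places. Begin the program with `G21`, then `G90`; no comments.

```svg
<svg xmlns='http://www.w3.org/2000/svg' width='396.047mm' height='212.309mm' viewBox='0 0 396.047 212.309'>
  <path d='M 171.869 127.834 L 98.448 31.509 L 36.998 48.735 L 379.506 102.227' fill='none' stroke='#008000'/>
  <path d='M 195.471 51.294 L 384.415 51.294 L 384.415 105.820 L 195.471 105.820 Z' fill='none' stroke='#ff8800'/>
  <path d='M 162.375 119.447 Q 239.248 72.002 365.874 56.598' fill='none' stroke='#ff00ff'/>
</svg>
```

G21
G90
G0 X171.869 Y84.475
M3 S331
G01 X98.448 Y180.800 F2816
G01 X36.998 Y163.574
G01 X379.506 Y110.082
M5
G0 X195.471 Y161.015
M3 S851
G01 X384.415 Y161.015 F1311
G01 X384.415 Y106.489
G01 X195.471 Y106.489
G01 X195.471 Y161.015
M5
G0 X162.375 Y92.862
M3 S511
G01 X195.114 Y110.558 F1885
G01 X231.834 Y125.691
G01 X272.534 Y138.261
G01 X317.214 Y148.268
G01 X365.874 Y155.711
M5

Since the viewBox matches the mm dimensions, user units are millimetres directly. The only transform is the Y-flip y_m = 212.309 − y_svg.

Shape 1 is a open polyline drawn with `<path>`. Its stroke #008000 means engrave at S331, F2816. After flipping Y the toolpath is (171.869,84.475) → (98.448,180.800) → (36.998,163.574) → (379.506,110.082).

Shape 2 is a rectangle drawn with `<path>`. Its stroke #ff8800 means cut at S851, F1311. After flipping Y the toolpath is (195.471,161.015) → (384.415,161.015) → (384.415,106.489) → (195.471,106.489) → (195.471,161.015), returning to the start.

Shape 3 is a quadratic bezier drawn with `<path>`. Its stroke #ff00ff means score at S511, F1885. After flipping Y the toolpath is (162.375,92.862) → (195.114,110.558) → (231.834,125.691) → (272.534,138.261) → (317.214,148.268) → (365.874,155.711).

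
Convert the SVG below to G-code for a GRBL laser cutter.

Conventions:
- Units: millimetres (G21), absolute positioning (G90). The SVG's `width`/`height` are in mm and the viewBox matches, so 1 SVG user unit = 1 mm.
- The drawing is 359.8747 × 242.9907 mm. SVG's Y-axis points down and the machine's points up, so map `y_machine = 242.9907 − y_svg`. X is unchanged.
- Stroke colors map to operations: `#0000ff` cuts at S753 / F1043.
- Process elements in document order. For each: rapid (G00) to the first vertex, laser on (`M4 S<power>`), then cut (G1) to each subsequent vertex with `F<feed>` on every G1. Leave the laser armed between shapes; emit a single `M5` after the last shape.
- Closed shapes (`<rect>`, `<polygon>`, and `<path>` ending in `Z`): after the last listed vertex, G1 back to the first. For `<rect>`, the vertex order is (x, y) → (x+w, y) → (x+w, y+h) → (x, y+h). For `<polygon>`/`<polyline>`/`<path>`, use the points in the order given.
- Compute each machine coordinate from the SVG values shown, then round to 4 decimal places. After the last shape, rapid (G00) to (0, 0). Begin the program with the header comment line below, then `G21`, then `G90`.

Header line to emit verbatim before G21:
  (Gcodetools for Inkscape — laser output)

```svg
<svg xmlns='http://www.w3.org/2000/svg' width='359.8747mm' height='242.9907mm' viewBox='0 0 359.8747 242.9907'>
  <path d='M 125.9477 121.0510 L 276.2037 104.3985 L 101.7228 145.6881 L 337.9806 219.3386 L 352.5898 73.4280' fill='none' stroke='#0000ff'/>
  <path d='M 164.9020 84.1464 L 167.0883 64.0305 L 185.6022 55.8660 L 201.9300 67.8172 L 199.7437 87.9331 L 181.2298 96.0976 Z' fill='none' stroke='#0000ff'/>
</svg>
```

(Gcodetools for Inkscape — laser output)
G21
G90
G00 X125.9477 Y121.9397
M4 S753
G1 X276.2037 Y138.5922 F1043
G1 X101.7228 Y97.3026 F1043
G1 X337.9806 Y23.6521 F1043
G1 X352.5898 Y169.5627 F1043
G00 X164.9020 Y158.8443
M4 S753
G1 X167.0883 Y178.9602 F1043
G1 X185.6022 Y187.1247 F1043
G1 X201.9300 Y175.1735 F1043
G1 X199.7437 Y155.0576 F1043
G1 X181.2298 Y146.8931 F1043
G1 X164.9020 Y158.8443 F1043
M5
G00 X0.0000 Y0.0000

1 u = 1 mm; y_m = 242.9907 − y.

[1] `<path>` open polyline, #0000ff→cut S753 F1043: (125.9477,121.9397) → (276.2037,138.5922) → (101.7228,97.3026) → (337.9806,23.6521) → (352.5898,169.5627)

[2] `<path>` regular polygon, #0000ff→cut S753 F1043: (164.9020,158.8443) → (167.0883,178.9602) → (185.6022,187.1247) → (201.9300,175.1735) → (199.7437,155.0576) → (181.2298,146.8931) → (164.9020,158.8443) (closed)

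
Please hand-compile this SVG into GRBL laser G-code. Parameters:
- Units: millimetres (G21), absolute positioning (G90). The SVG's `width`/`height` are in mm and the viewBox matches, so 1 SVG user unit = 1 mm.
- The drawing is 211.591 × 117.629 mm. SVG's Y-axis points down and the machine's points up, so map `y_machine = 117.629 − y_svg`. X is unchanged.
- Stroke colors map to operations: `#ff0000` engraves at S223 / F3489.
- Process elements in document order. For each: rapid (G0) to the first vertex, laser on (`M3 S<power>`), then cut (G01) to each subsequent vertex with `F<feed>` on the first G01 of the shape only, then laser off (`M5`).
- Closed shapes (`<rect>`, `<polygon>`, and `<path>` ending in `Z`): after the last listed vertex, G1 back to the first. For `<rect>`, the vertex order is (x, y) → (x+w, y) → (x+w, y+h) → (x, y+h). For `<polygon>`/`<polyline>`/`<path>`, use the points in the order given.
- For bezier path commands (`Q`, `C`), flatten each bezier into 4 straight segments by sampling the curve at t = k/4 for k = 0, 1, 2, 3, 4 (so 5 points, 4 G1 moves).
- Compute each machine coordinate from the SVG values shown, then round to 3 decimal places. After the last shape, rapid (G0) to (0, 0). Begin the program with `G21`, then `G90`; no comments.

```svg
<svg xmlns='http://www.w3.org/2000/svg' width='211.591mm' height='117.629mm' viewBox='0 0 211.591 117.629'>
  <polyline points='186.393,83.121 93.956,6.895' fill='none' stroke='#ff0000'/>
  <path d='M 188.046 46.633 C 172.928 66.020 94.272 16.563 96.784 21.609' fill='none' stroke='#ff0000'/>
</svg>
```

G21
G90
G0 X186.393 Y34.508
M3 S223
G01 X93.956 Y110.734 F3489
M5
G0 X188.046 Y70.996
M3 S223
G01 X167.055 Y67.437 F3489
G01 X135.804 Y78.130
G01 X107.858 Y91.512
G01 X96.784 Y96.020
M5
G0 X0.000 Y0.000

Since the viewBox matches the mm dimensions, user units are millimetres directly. The only transform is the Y-flip y_m = 117.629 − y_svg.

Shape 1 is a line segment drawn with `<polyline>`. Its stroke #ff0000 means engrave at S223, F3489. After flipping Y the toolpath is (186.393,34.508) → (93.956,110.734).

Shape 2 is a cubic bezier drawn with `<path>`. Its stroke #ff0000 means engrave at S223, F3489. After flipping Y the toolpath is (188.046,70.996) → (167.055,67.437) → (135.804,78.130) → (107.858,91.512) → (96.784,96.020).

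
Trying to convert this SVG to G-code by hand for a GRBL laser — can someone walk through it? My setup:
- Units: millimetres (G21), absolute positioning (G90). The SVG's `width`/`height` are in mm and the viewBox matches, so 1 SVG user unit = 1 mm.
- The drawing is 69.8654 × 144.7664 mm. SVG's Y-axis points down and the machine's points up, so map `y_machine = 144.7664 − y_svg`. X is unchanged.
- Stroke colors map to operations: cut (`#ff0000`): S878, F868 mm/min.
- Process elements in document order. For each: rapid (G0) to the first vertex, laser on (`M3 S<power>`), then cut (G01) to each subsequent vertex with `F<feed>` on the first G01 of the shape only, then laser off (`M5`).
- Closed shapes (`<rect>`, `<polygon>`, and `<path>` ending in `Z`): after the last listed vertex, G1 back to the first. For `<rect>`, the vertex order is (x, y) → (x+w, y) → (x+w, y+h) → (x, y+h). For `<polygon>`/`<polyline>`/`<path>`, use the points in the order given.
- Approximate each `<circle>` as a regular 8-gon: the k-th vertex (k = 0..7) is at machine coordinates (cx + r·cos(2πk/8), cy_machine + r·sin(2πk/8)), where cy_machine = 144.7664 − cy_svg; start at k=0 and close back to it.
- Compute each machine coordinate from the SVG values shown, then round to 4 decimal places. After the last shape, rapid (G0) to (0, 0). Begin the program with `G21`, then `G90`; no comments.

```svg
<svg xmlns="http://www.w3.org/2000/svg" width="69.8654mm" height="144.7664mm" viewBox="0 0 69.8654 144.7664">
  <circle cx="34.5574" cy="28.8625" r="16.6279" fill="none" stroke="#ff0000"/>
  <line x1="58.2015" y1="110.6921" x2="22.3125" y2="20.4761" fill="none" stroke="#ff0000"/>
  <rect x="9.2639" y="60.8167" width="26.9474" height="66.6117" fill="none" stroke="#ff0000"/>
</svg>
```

G21
G90
G0 X51.1853 Y115.9039
M3 S878
G01 X46.3151 Y127.6616 F868
G01 X34.5574 Y132.5318
G01 X22.7997 Y127.6616
G01 X17.9295 Y115.9039
G01 X22.7997 Y104.1462
G01 X34.5574 Y99.2760
G01 X46.3151 Y104.1462
G01 X51.1853 Y115.9039
M5
G0 X58.2015 Y34.0743
M3 S878
G01 X22.3125 Y124.2903 F868
M5
G0 X9.2639 Y83.9497
M3 S878
G01 X36.2113 Y83.9497 F868
G01 X36.2113 Y17.3380
G01 X9.2639 Y17.3380
G01 X9.2639 Y83.9497
M5
G0 X0.0000 Y0.0000

Since the viewBox matches the mm dimensions, user units are millimetres directly. The only transform is the Y-flip y_m = 144.7664 − y_svg.

Shape 1 is a circle drawn with `<circle>`. Its stroke #ff0000 means cut at S878, F868. After flipping Y the toolpath is (51.1853,115.9039) → (46.3151,127.6616) → (34.5574,132.5318) → (22.7997,127.6616) → (17.9295,115.9039) → (22.7997,104.1462) → (34.5574,99.2760) → (46.3151,104.1462) → (51.1853,115.9039), returning to the start.

Shape 2 is a line segment drawn with `<line>`. Its stroke #ff0000 means cut at S878, F868. After flipping Y the toolpath is (58.2015,34.0743) → (22.3125,124.2903).

Shape 3 is a rectangle drawn with `<rect>`. Its stroke #ff0000 means cut at S878, F868. After flipping Y the toolpath is (9.2639,83.9497) → (36.2113,83.9497) → (36.2113,17.3380) → (9.2639,17.3380) → (9.2639,83.9497), returning to the start.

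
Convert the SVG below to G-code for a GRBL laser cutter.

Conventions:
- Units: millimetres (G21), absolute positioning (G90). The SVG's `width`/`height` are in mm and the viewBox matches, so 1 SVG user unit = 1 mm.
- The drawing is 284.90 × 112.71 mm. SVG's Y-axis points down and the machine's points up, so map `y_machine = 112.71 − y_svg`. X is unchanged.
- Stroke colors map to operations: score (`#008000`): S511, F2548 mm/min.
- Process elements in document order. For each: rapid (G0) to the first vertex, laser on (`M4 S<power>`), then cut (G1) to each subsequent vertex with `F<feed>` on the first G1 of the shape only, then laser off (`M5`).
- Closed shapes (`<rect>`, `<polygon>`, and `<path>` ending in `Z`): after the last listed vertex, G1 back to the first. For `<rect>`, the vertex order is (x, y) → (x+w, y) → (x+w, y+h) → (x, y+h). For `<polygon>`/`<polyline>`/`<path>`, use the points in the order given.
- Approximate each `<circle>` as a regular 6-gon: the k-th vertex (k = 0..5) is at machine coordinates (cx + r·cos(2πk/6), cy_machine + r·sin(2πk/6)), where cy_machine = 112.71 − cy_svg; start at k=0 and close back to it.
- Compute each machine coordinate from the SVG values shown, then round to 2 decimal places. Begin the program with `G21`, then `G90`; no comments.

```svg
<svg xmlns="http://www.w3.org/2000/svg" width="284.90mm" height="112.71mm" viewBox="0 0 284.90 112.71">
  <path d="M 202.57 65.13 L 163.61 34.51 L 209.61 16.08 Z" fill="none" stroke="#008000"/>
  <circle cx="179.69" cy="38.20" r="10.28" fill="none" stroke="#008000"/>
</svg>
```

1 u = 1 mm; y_m = 112.71 − y.

[1] `<path>` regular polygon, #008000→score S511 F2548: (202.57,47.58) → (163.61,78.20) → (209.61,96.63) → (202.57,47.58) (closed)

[2] `<circle>` circle, #008000→score S511 F2548: (189.97,74.51) → (184.83,83.41) → (174.55,83.41) → (169.41,74.51) → (174.55,65.61) → (184.83,65.61) → (189.97,74.51) (closed)

G21
G90
G0 X202.57 Y47.58
M4 S511
G1 X163.61 Y78.20 F2548
G1 X209.61 Y96.63
G1 X202.57 Y47.58
M5
G0 X189.97 Y74.51
M4 S511
G1 X184.83 Y83.41 F2548
G1 X174.55 Y83.41
G1 X169.41 Y74.51
G1 X174.55 Y65.61
G1 X184.83 Y65.61
G1 X189.97 Y74.51
M5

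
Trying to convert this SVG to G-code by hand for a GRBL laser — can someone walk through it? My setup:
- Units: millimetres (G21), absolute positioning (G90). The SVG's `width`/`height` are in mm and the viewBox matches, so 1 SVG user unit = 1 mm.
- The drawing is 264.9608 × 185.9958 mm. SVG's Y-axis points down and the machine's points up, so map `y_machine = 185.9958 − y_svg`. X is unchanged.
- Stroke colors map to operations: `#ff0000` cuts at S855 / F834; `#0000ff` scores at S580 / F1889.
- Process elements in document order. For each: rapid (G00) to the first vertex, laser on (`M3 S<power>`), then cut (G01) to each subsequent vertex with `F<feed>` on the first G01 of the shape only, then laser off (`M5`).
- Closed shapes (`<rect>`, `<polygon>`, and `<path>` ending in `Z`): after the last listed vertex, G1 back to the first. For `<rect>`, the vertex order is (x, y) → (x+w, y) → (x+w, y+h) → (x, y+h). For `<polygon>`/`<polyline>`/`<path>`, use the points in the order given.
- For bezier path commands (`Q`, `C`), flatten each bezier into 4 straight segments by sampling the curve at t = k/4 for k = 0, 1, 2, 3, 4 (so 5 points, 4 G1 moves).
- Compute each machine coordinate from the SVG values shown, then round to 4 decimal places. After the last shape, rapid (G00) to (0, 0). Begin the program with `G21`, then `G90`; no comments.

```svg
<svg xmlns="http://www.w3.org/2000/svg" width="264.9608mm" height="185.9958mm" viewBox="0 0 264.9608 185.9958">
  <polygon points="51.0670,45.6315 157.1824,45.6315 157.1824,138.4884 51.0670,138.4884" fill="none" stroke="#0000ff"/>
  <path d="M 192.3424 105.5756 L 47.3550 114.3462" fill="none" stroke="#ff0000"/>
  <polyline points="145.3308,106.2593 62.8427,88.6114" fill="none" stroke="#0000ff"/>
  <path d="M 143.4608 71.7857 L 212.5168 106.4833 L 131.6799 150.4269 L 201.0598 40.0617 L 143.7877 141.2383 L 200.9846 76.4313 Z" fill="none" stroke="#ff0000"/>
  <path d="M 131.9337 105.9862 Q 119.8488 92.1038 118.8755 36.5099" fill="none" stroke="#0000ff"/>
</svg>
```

G21
G90
G00 X51.0670 Y140.3643
M3 S580
G01 X157.1824 Y140.3643 F1889
G01 X157.1824 Y47.5074
G01 X51.0670 Y47.5074
G01 X51.0670 Y140.3643
M5
G00 X192.3424 Y80.4202
M3 S855
G01 X47.3550 Y71.6496 F834
M5
G00 X145.3308 Y79.7365
M3 S580
G01 X62.8427 Y97.3844 F1889
M5
G00 X143.4608 Y114.2101
M3 S855
G01 X212.5168 Y79.5125 F834
G01 X131.6799 Y35.5689
G01 X201.0598 Y145.9341
G01 X143.7877 Y44.7575
G01 X200.9846 Y109.5645
G01 X143.4608 Y114.2101
M5
G00 X131.9337 Y80.0096
M3 S580
G01 X126.5857 Y89.5578 F1889
G01 X122.6267 Y104.3199
G01 X120.0566 Y124.2959
G01 X118.8755 Y149.4859
M5
G00 X0.0000 Y0.0000

1 u = 1 mm; y_m = 185.9958 − y.

[1] `<polygon>` rectangle, #0000ff→score S580 F1889: (51.0670,140.3643) → (157.1824,140.3643) → (157.1824,47.5074) → (51.0670,47.5074) → (51.0670,140.3643) (closed)

[2] `<path>` line segment, #ff0000→cut S855 F834: (192.3424,80.4202) → (47.3550,71.6496)

[3] `<polyline>` line segment, #0000ff→score S580 F1889: (145.3308,79.7365) → (62.8427,97.3844)

[4] `<path>` closed polygon, #ff0000→cut S855 F834: (143.4608,114.2101) → (212.5168,79.5125) → (131.6799,35.5689) → (201.0598,145.9341) → (143.7877,44.7575) → (200.9846,109.5645) → (143.4608,114.2101) (closed)

[5] `<path>` quadratic bezier, #0000ff→score S580 F1889: (131.9337,80.0096) → (126.5857,89.5578) → (122.6267,104.3199) → (120.0566,124.2959) → (118.8755,149.4859)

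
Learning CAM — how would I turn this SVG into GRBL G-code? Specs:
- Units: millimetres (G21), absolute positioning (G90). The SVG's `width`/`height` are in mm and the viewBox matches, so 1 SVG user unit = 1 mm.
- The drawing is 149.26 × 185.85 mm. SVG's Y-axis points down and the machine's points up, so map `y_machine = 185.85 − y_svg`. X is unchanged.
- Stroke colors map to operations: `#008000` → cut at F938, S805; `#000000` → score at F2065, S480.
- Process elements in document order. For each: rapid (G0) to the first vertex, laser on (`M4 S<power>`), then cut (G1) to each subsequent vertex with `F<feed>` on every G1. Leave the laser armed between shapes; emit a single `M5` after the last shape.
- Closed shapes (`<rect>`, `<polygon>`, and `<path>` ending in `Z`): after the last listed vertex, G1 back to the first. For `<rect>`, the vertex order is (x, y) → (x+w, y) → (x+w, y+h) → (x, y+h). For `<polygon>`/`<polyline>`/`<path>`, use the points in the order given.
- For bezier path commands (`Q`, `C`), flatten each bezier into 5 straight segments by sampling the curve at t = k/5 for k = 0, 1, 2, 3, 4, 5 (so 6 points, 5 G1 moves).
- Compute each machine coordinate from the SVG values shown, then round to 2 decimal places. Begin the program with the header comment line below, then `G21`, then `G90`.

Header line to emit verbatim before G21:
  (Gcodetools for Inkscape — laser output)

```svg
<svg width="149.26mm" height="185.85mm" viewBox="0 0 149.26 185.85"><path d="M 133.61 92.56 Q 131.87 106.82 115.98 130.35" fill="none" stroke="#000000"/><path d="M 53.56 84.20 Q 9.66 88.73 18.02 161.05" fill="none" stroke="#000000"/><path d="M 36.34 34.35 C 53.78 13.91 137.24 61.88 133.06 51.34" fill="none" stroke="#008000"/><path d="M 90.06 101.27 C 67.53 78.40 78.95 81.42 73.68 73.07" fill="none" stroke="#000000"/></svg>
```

(Gcodetools for Inkscape — laser output)
G21
G90
G0 X133.61 Y93.29
M4 S480
G1 X132.35 Y87.22 F2065
G1 X129.95 Y80.40 F2065
G1 X126.43 Y72.84 F2065
G1 X121.77 Y64.54 F2065
G1 X115.98 Y55.50 F2065
G0 X53.56 Y101.65
M4 S480
G1 X38.09 Y97.13 F2065
G1 X26.80 Y87.18 F2065
G1 X19.69 Y71.81 F2065
G1 X16.77 Y51.02 F2065
G1 X18.02 Y24.80 F2065
G0 X36.34 Y151.50
M4 S805
G1 X53.50 Y156.57 F938
G1 X79.12 Y151.31 F938
G1 X105.84 Y141.82 F938
G1 X126.28 Y134.19 F938
G1 X133.06 Y134.51 F938
G0 X90.06 Y84.58
M4 S480
G1 X80.21 Y95.49 F2065
G1 X76.08 Y101.98 F2065
G1 X75.23 Y105.83 F2065
G1 X75.24 Y108.84 F2065
G1 X73.68 Y112.78 F2065
M5

Since the viewBox matches the mm dimensions, user units are millimetres directly. The only transform is the Y-flip y_m = 185.85 − y_svg.

Shape 1 is a quadratic bezier drawn with `<path>`. Its stroke #000000 means score at S480, F2065. After flipping Y the toolpath is (133.61,93.29) → (132.35,87.22) → (129.95,80.40) → (126.43,72.84) → (121.77,64.54) → (115.98,55.50).

Shape 2 is a quadratic bezier drawn with `<path>`. Its stroke #000000 means score at S480, F2065. After flipping Y the toolpath is (53.56,101.65) → (38.09,97.13) → (26.80,87.18) → (19.69,71.81) → (16.77,51.02) → (18.02,24.80).

Shape 3 is a cubic bezier drawn with `<path>`. Its stroke #008000 means cut at S805, F938. After flipping Y the toolpath is (36.34,151.50) → (53.50,156.57) → (79.12,151.31) → (105.84,141.82) → (126.28,134.19) → (133.06,134.51).

Shape 4 is a cubic bezier drawn with `<path>`. Its stroke #000000 means score at S480, F2065. After flipping Y the toolpath is (90.06,84.58) → (80.21,95.49) → (76.08,101.98) → (75.23,105.83) → (75.24,108.84) → (73.68,112.78).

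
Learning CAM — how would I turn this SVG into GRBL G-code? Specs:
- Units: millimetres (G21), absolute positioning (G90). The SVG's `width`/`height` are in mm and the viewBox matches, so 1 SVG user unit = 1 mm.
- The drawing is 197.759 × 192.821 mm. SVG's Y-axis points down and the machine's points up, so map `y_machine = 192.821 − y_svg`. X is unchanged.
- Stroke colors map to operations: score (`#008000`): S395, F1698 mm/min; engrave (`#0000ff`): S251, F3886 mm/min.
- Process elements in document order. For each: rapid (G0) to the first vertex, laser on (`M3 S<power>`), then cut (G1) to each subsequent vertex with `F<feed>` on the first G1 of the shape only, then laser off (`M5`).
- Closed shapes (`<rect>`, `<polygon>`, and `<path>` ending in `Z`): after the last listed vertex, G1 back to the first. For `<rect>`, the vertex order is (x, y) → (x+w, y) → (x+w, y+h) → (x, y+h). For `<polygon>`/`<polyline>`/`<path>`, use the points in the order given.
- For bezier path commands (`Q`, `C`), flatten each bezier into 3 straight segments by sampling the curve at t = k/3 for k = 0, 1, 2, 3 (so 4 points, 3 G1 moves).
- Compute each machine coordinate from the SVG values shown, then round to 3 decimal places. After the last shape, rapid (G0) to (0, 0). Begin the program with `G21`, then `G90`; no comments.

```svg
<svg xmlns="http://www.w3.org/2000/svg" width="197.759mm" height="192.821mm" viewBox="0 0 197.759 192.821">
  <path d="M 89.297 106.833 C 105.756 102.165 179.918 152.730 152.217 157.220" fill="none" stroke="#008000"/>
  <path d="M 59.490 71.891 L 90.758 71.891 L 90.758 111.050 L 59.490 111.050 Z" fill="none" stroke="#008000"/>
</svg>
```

1 u = 1 mm; y_m = 192.821 − y.

[1] `<path>` cubic bezier, #008000→score S395 F1698: (89.297,85.988) → (119.080,75.997) → (151.874,51.697) → (152.217,35.601)

[2] `<path>` rectangle, #008000→score S395 F1698: (59.490,120.930) → (90.758,120.930) → (90.758,81.771) → (59.490,81.771) → (59.490,120.930) (closed)

G21
G90
G0 X89.297 Y85.988
M3 S395
G1 X119.080 Y75.997 F1698
G1 X151.874 Y51.697
G1 X152.217 Y35.601
M5
G0 X59.490 Y120.930
M3 S395
G1 X90.758 Y120.930 F1698
G1 X90.758 Y81.771
G1 X59.490 Y81.771
G1 X59.490 Y120.930
M5
G0 X0.000 Y0.000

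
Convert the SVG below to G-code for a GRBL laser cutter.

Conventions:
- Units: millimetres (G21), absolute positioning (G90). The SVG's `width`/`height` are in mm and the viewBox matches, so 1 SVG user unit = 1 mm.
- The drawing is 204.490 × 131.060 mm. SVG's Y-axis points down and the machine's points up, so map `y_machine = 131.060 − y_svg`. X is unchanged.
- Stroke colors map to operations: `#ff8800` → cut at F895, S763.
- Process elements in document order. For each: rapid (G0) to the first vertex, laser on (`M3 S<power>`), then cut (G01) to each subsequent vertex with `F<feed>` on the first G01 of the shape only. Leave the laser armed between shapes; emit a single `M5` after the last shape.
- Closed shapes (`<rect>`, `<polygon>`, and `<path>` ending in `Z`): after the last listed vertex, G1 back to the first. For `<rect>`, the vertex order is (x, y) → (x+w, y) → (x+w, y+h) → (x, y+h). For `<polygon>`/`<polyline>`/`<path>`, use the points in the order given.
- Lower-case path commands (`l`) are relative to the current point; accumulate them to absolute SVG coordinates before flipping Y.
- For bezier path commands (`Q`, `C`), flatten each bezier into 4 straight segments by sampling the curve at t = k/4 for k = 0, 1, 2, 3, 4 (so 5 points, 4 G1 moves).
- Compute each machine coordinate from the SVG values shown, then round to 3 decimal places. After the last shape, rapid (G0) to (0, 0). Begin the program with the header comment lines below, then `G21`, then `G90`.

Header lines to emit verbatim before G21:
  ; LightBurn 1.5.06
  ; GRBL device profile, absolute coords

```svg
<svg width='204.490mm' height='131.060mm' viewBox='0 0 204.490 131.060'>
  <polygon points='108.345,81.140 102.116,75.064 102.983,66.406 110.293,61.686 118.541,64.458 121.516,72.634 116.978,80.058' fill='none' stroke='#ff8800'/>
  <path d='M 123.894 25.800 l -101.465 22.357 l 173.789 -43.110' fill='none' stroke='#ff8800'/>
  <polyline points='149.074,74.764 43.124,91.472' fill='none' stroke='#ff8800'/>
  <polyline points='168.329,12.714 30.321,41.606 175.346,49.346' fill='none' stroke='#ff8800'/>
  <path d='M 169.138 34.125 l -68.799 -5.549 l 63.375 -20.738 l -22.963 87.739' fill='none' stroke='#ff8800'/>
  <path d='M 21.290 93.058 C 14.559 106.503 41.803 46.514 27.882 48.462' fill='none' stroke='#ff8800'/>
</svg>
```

; LightBurn 1.5.06
; GRBL device profile, absolute coords
G21
G90
G0 X108.345 Y49.920
M3 S763
G01 X102.116 Y55.996 F895
G01 X102.983 Y64.654
G01 X110.293 Y69.374
G01 X118.541 Y66.602
G01 X121.516 Y58.426
G01 X116.978 Y51.002
G01 X108.345 Y49.920
G0 X123.894 Y105.260
M3 S763
G01 X22.429 Y82.903 F895
G01 X196.218 Y126.013
G0 X149.074 Y56.296
M3 S763
G01 X43.124 Y39.588 F895
G0 X168.329 Y118.346
M3 S763
G01 X30.321 Y89.454 F895
G01 X175.346 Y81.714
G0 X169.138 Y96.935
M3 S763
G01 X100.339 Y102.484 F895
G01 X163.714 Y123.222
G01 X140.751 Y35.483
G0 X21.290 Y38.002
M3 S763
G01 X21.438 Y39.572 F895
G01 X27.282 Y55.989
G01 X31.778 Y74.561
G01 X27.882 Y82.598
M5
G0 X0.000 Y0.000

viewBox `0 0 204.490 131.060` with mm width/height → 1 unit = 1 mm. Flip: y_m = 131.060 − y_svg.

**Shape 1** — `<polygon>` regular polygon, stroke `#ff8800` → cut (S763, F895). Machine vertices: (108.345,49.920) → (102.116,55.996) → (102.983,64.654) → (110.293,69.374) → (118.541,66.602) → (121.516,58.426) → (116.978,51.002) → (108.345,49.920). Closed: final G1 returns to the first vertex.

**Shape 2** — `<path>` open polyline, stroke `#ff8800` → cut (S763, F895). Machine vertices: (123.894,105.260) → (22.429,82.903) → (196.218,126.013). Open path.

**Shape 3** — `<polyline>` line segment, stroke `#ff8800` → cut (S763, F895). Machine vertices: (149.074,56.296) → (43.124,39.588). Open path.

**Shape 4** — `<polyline>` open polyline, stroke `#ff8800` → cut (S763, F895). Machine vertices: (168.329,118.346) → (30.321,89.454) → (175.346,81.714). Open path.

**Shape 5** — `<path>` open polyline, stroke `#ff8800` → cut (S763, F895). Machine vertices: (169.138,96.935) → (100.339,102.484) → (163.714,123.222) → (140.751,35.483). Open path.

**Shape 6** — `<path>` cubic bezier, stroke `#ff8800` → cut (S763, F895). Control points (SVG): P0=(21.290,93.058), P1=(14.559,106.503), P2=(41.803,46.514), P3=(27.882,48.462); sampled at t=k/4. Machine vertices: (21.290,38.002) → (21.438,39.572) → (27.282,55.989) → (31.778,74.561) → (27.882,82.598). Open path.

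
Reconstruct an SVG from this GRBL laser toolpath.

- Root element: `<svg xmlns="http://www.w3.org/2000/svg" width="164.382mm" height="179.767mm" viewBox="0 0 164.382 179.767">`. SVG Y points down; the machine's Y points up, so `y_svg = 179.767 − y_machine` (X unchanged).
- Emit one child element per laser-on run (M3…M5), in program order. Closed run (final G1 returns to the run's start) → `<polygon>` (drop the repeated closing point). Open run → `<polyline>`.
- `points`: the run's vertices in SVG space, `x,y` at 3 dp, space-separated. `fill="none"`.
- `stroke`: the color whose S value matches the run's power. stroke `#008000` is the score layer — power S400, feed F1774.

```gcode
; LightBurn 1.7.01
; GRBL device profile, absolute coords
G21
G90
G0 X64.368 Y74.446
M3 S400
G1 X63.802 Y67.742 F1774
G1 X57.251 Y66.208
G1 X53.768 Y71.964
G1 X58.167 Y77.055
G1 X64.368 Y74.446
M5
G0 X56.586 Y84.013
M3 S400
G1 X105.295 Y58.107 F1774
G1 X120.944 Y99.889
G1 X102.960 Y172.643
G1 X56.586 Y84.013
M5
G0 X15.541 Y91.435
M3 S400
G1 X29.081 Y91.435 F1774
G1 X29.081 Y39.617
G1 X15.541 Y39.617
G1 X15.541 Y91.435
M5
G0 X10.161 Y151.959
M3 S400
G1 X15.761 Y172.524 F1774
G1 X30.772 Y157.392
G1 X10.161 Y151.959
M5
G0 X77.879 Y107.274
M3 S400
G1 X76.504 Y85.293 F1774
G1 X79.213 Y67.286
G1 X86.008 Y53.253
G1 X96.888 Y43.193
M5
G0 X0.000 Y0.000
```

y_svg = 179.767 − y_m. Every run uses S400, so all elements get stroke `#008000` (score).

[1] closed run; points: 64.368,105.321 63.802,112.025 57.251,113.559 53.768,107.803 58.167,102.712

[2] closed run; points: 56.586,95.754 105.295,121.660 120.944,79.878 102.960,7.124

[3] closed run; points: 15.541,88.332 29.081,88.332 29.081,140.150 15.541,140.150

[4] closed run; points: 10.161,27.808 15.761,7.243 30.772,22.375

[5] open run; points: 77.879,72.493 76.504,94.474 79.213,112.481 86.008,126.514 96.888,136.574

<svg xmlns="http://www.w3.org/2000/svg" width="164.382mm" height="179.767mm" viewBox="0 0 164.382 179.767">
  <polygon points="64.368,105.321 63.802,112.025 57.251,113.559 53.768,107.803 58.167,102.712" fill="none" stroke="#008000"/>
  <polygon points="56.586,95.754 105.295,121.660 120.944,79.878 102.960,7.124" fill="none" stroke="#008000"/>
  <polygon points="15.541,88.332 29.081,88.332 29.081,140.150 15.541,140.150" fill="none" stroke="#008000"/>
  <polygon points="10.161,27.808 15.761,7.243 30.772,22.375" fill="none" stroke="#008000"/>
  <polyline points="77.879,72.493 76.504,94.474 79.213,112.481 86.008,126.514 96.888,136.574" fill="none" stroke="#008000"/>
</svg>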